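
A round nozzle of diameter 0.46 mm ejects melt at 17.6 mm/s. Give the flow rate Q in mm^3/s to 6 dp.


A = pi*(0.46/2)^2 = 0.16619025 mm^2
Q = 0.16619025 * 17.6 = 2.924948 mm^3/s


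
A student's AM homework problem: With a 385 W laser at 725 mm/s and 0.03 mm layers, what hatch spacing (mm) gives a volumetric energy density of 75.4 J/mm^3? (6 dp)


h = 385 / (75.4*725*0.03) = 0.234763 mm


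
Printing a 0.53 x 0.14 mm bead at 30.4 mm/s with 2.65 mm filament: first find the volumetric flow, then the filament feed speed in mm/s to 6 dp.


Q = 0.53 * 0.14 * 30.4 = 2.25568 mm^3/s
A_fil = pi*(2.65/2)^2 = 5.5154586 mm^2
v_feed = 2.25568 / 5.5154586 = 0.408974 mm/s


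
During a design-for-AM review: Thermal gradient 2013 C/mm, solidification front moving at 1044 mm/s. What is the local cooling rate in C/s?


CR = 2013 * 1044 = 2101572 C/s


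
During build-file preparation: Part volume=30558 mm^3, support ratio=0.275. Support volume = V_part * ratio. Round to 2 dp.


V_support = 30558 * 0.275 = 8403.45 mm^3


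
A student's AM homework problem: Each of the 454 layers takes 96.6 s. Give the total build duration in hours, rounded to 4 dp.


t = 454 * 96.6 / 3600 = 12.1823 hrs


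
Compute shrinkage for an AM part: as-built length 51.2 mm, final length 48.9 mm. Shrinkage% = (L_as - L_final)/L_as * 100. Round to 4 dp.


Shrinkage = ((51.2-48.9)/51.2)*100 = 4.4922 %


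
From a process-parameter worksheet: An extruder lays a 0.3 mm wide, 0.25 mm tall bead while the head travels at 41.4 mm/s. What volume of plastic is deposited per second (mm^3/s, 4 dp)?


Rate = 0.3 * 0.25 * 41.4 = 3.105 mm^3/s


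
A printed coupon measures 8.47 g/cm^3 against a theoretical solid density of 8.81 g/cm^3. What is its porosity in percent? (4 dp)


Porosity = (1-8.47/8.81)*100 = 3.8593 %


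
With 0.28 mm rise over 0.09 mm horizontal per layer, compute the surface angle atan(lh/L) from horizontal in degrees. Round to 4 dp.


angle = atan(0.28/0.09) = 72.1811 degrees


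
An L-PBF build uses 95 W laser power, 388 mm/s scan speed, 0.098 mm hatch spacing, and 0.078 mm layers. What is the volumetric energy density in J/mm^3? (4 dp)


E = 95 / (388*0.098*0.078) = 32.0311 J/mm^3


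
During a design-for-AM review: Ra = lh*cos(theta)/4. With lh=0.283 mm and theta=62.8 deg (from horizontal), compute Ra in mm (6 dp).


Ra = 0.283 * cos(62.8) / 4 = 0.03234 mm


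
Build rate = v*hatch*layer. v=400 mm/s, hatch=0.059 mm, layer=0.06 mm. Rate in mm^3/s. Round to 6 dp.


Rate = 400 * 0.059 * 0.06 = 1.416 mm^3/s


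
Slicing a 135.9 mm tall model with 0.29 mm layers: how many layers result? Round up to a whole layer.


Layers = ceil(135.9/0.29) = 469


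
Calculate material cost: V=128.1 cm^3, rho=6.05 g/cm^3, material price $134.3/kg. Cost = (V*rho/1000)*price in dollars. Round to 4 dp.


Mass = 128.1*6.05/1000 = 0.775005 kg
Cost = 0.775005 * 134.3 = 104.0832 $


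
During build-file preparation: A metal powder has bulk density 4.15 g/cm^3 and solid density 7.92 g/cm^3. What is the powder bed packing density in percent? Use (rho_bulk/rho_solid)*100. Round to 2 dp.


Packing = (4.15/7.92)*100 = 52.4 %


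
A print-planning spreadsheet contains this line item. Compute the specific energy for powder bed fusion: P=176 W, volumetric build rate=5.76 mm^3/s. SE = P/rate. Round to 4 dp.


SE = 176 / 5.76 = 30.5556 J/mm^3


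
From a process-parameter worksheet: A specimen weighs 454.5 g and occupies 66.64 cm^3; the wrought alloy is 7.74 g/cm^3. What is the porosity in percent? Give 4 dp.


rho_part = 454.5 / 66.64 = 6.82022809 g/cm^3
Porosity = (1 - 6.82022809/7.74)*100 = 11.8834 %


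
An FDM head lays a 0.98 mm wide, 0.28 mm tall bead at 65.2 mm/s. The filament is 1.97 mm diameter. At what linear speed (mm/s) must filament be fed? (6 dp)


Q = 0.98 * 0.28 * 65.2 = 17.89088 mm^3/s
A_fil = pi*(1.97/2)^2 = 3.04805173 mm^2
v_feed = 17.89088 / 3.04805173 = 5.869612 mm/s


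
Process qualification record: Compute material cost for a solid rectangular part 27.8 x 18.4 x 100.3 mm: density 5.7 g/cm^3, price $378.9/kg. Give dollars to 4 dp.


V = 27.8 * 18.4 * 100.3 = 51305.456 mm^3 = 51.305456 cm^3
Mass = 51.305456 * 5.7 / 1000 = 0.2924411 kg
Cost = 0.2924411 * 378.9 = 110.8059 $


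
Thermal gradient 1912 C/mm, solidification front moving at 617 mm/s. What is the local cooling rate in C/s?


CR = 1912 * 617 = 1179704 C/s


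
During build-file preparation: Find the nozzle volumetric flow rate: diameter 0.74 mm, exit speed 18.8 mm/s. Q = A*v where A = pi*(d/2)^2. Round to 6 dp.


A = pi*(0.74/2)^2 = 0.43008403 mm^2
Q = 0.43008403 * 18.8 = 8.08558 mm^3/s


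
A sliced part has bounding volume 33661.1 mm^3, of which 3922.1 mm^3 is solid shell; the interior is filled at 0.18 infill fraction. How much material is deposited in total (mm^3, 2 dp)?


V_infill = (33661.1 - 3922.1) * 0.18 = 5353.02
V_total = 3922.1 + 5353.02 = 9275.12 mm^3


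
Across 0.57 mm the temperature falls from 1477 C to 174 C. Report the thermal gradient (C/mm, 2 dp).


G = (1477-174)/0.57 = 2285.96 C/mm


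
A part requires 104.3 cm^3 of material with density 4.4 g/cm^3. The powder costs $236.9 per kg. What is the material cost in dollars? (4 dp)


Mass = 104.3*4.4/1000 = 0.45892 kg
Cost = 0.45892 * 236.9 = 108.7181 $


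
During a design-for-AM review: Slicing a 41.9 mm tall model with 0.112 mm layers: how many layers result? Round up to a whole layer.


Layers = ceil(41.9/0.112) = 375


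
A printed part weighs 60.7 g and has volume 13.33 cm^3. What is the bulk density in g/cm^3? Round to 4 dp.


rho = 60.7 / 13.33 = 4.5536 g/cm^3


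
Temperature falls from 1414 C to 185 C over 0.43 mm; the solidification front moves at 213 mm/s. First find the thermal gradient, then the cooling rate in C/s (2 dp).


G = (1414-185)/0.43 = 2858.13953488 C/mm
CR = 2858.13953488 * 213 = 608783.72 C/s


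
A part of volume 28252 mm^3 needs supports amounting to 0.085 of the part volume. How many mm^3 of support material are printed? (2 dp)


V_support = 28252 * 0.085 = 2401.42 mm^3


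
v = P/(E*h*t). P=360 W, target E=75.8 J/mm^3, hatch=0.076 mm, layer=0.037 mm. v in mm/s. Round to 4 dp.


v = 360 / (75.8*0.076*0.037) = 1688.9546 mm/s


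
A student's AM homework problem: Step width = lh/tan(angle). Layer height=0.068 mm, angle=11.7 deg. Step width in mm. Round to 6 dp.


step = 0.068 / tan(11.7) = 0.32836 mm


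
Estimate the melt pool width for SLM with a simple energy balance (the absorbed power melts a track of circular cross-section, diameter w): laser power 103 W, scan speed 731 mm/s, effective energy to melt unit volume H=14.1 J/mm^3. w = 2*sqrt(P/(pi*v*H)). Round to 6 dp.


w = 2*sqrt(103/(pi*731*14.1)) = 0.112799 mm


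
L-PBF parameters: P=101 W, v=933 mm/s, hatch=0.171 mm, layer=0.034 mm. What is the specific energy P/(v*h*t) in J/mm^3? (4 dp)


Build rate = 933 * 0.171 * 0.034 = 5.424462 mm^3/s
SE = 101 / 5.424462 = 18.6194 J/mm^3


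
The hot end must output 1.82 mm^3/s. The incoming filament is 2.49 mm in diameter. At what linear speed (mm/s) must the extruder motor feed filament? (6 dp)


A = pi*(2.49/2)^2 = 4.869547
v = 1.82 / 4.869547 = 0.373751 mm/s


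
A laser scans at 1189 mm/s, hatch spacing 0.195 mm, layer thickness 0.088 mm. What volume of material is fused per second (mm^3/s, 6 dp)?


Rate = 1189 * 0.195 * 0.088 = 20.40324 mm^3/s


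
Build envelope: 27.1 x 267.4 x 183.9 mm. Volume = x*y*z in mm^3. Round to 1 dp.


V = 27.1 * 267.4 * 183.9 = 1332638.7 mm^3


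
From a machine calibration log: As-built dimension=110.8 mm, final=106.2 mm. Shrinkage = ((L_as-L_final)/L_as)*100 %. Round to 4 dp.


Shrinkage = ((110.8-106.2)/110.8)*100 = 4.1516 %


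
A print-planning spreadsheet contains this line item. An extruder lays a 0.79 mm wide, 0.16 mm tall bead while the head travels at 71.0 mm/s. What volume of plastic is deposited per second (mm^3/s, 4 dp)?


Rate = 0.79 * 0.16 * 71.0 = 8.9744 mm^3/s


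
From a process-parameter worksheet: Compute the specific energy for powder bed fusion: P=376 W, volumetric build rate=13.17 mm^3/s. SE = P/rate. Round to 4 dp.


SE = 376 / 13.17 = 28.5497 J/mm^3


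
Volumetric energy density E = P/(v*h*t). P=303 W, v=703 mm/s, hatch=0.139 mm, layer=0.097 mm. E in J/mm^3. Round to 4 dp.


E = 303 / (703*0.139*0.097) = 31.9669 J/mm^3


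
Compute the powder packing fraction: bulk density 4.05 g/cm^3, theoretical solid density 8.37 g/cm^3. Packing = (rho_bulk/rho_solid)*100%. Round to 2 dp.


Packing = (4.05/8.37)*100 = 48.39 %


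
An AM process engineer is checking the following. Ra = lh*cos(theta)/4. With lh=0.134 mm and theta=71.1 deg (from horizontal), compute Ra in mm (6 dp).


Ra = 0.134 * cos(71.1) / 4 = 0.010851 mm


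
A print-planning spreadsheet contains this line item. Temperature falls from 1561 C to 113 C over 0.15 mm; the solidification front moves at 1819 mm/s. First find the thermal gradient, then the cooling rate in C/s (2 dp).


G = (1561-113)/0.15 = 9653.33333333 C/mm
CR = 9653.33333333 * 1819 = 17559413.33 C/s


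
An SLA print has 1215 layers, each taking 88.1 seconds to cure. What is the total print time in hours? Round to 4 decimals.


t = 1215 * 88.1 / 3600 = 29.7338 hrs


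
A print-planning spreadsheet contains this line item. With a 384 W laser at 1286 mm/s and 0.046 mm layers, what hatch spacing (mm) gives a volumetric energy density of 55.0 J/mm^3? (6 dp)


h = 384 / (55.0*1286*0.046) = 0.118024 mm


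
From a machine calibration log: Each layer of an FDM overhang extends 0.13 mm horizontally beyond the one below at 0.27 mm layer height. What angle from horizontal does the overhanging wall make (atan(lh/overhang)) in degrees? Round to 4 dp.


angle = atan(0.27/0.13) = 64.29 degrees


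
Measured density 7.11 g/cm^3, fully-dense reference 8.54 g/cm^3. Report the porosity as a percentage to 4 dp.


Porosity = (1-7.11/8.54)*100 = 16.7447 %


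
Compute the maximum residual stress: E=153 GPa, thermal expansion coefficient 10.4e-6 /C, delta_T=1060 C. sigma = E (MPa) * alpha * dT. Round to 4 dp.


sigma = 153*1000 * 10.4e-6 * 1060 = 1686.672 MPa


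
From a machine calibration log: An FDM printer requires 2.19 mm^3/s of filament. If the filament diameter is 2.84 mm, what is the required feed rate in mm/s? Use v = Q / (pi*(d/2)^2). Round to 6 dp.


A = pi*(2.84/2)^2 = 6.334707
v = 2.19 / 6.334707 = 0.345714 mm/s


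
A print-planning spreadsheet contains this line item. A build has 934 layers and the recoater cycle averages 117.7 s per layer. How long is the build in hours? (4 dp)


t = 934 * 117.7 / 3600 = 30.5366 hrs


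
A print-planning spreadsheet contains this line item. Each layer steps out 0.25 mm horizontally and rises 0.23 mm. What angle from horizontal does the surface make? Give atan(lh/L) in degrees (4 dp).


angle = atan(0.23/0.25) = 42.6141 degrees


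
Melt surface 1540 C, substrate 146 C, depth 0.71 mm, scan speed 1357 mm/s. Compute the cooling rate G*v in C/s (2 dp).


G = (1540-146)/0.71 = 1963.38028169 C/mm
CR = 1963.38028169 * 1357 = 2664307.04 C/s


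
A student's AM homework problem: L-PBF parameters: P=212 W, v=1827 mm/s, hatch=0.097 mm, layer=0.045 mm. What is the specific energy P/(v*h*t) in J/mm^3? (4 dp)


Build rate = 1827 * 0.097 * 0.045 = 7.974855 mm^3/s
SE = 212 / 7.974855 = 26.5836 J/mm^3


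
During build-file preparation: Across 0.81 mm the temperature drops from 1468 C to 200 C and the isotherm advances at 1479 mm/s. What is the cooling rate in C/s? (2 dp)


G = (1468-200)/0.81 = 1565.43209877 C/mm
CR = 1565.43209877 * 1479 = 2315274.07 C/s


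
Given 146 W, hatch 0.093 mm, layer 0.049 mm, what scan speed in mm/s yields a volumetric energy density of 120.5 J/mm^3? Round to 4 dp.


v = 146 / (120.5*0.093*0.049) = 265.8807 mm/s


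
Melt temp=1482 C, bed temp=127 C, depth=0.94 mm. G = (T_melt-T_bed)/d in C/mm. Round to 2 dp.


G = (1482-127)/0.94 = 1441.49 C/mm


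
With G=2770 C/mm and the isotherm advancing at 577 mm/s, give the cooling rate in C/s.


CR = 2770 * 577 = 1598290 C/s


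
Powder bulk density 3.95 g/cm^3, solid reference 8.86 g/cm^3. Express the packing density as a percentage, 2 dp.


Packing = (3.95/8.86)*100 = 44.58 %


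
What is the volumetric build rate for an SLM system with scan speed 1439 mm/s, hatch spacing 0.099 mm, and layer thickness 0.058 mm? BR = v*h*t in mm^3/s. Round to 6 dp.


Rate = 1439 * 0.099 * 0.058 = 8.262738 mm^3/s


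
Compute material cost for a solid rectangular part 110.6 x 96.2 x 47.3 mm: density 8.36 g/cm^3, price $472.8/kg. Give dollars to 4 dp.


V = 110.6 * 96.2 * 47.3 = 503258.756 mm^3 = 503.258756 cm^3
Mass = 503.258756 * 8.36 / 1000 = 4.2072432 kg
Cost = 4.2072432 * 472.8 = 1989.1846 $


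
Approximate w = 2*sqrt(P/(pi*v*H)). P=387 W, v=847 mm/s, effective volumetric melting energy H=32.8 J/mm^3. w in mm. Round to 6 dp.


w = 2*sqrt(387/(pi*847*32.8)) = 0.133178 mm


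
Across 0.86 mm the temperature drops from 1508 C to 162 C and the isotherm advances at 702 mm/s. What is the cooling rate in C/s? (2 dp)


G = (1508-162)/0.86 = 1565.11627907 C/mm
CR = 1565.11627907 * 702 = 1098711.63 C/s


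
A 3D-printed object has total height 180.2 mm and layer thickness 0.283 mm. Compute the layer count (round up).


Layers = ceil(180.2/0.283) = 637


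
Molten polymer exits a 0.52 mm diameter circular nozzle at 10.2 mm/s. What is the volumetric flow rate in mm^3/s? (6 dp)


A = pi*(0.52/2)^2 = 0.21237166 mm^2
Q = 0.21237166 * 10.2 = 2.166191 mm^3/s


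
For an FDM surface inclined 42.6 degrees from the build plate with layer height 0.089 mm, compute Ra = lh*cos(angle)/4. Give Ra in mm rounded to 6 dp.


Ra = 0.089 * cos(42.6) / 4 = 0.016378 mm


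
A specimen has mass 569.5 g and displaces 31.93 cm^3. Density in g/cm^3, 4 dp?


rho = 569.5 / 31.93 = 17.8359 g/cm^3


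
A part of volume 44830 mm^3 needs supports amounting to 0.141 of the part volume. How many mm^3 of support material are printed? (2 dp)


V_support = 44830 * 0.141 = 6321.03 mm^3


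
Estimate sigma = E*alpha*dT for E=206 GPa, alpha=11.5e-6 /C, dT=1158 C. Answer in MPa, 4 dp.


sigma = 206*1000 * 11.5e-6 * 1158 = 2743.302 MPa


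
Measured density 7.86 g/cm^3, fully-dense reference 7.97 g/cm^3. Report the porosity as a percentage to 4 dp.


Porosity = (1-7.86/7.97)*100 = 1.3802 %


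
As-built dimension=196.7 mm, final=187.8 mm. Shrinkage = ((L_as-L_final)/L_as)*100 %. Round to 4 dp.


Shrinkage = ((196.7-187.8)/196.7)*100 = 4.5247 %


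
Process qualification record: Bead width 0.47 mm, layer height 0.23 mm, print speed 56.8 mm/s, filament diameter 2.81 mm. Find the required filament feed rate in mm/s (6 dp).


Q = 0.47 * 0.23 * 56.8 = 6.14008 mm^3/s
A_fil = pi*(2.81/2)^2 = 6.20158244 mm^2
v_feed = 6.14008 / 6.20158244 = 0.990083 mm/s


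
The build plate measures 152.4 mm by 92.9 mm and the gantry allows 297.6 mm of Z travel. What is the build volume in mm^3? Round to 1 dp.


V = 152.4 * 92.9 * 297.6 = 4213408.9 mm^3


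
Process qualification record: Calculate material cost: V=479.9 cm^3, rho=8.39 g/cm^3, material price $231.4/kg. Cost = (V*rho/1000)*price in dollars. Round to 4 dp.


Mass = 479.9*8.39/1000 = 4.026361 kg
Cost = 4.026361 * 231.4 = 931.6999 $


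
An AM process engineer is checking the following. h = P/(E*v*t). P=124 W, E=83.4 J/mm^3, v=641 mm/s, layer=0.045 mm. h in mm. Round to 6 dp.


h = 124 / (83.4*641*0.045) = 0.051545 mm


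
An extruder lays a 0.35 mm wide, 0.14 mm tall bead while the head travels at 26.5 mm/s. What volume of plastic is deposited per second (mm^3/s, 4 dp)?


Rate = 0.35 * 0.14 * 26.5 = 1.2985 mm^3/s


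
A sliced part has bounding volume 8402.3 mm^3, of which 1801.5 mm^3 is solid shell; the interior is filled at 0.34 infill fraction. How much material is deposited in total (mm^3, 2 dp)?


V_infill = (8402.3 - 1801.5) * 0.34 = 2244.27
V_total = 1801.5 + 2244.27 = 4045.77 mm^3


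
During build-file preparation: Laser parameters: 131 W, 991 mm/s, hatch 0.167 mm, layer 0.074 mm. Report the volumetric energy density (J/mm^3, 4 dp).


E = 131 / (991*0.167*0.074) = 10.6967 J/mm^3


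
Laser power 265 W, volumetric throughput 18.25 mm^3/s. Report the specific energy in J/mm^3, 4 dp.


SE = 265 / 18.25 = 14.5205 J/mm^3


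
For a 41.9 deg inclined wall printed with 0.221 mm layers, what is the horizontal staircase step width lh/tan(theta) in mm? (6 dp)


step = 0.221 / tan(41.9) = 0.246309 mm


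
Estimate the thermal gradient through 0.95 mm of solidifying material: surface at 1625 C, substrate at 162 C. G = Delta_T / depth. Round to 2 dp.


G = (1625-162)/0.95 = 1540.0 C/mm


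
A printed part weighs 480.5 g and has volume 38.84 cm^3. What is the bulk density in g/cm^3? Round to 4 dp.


rho = 480.5 / 38.84 = 12.3713 g/cm^3


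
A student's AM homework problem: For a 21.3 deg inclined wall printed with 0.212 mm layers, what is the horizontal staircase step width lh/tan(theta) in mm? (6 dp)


step = 0.212 / tan(21.3) = 0.543752 mm


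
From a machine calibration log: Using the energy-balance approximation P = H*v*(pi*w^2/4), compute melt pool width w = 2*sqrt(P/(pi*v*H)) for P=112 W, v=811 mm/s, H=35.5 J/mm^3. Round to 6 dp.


w = 2*sqrt(112/(pi*811*35.5)) = 0.070378 mm


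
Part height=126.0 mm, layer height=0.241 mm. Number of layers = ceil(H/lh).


Layers = ceil(126.0/0.241) = 523


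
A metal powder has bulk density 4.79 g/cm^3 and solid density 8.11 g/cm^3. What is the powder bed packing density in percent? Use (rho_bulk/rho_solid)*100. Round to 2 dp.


Packing = (4.79/8.11)*100 = 59.06 %


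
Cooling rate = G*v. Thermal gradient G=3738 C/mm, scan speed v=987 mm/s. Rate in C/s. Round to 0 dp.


CR = 3738 * 987 = 3689406 C/s


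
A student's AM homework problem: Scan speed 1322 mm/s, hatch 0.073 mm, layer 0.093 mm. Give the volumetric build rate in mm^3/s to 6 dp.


Rate = 1322 * 0.073 * 0.093 = 8.975058 mm^3/s


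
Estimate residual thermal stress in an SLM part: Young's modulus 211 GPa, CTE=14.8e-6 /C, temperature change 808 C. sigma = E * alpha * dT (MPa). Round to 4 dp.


sigma = 211*1000 * 14.8e-6 * 808 = 2523.2224 MPa


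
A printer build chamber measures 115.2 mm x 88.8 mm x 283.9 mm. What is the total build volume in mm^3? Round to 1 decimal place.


V = 115.2 * 88.8 * 283.9 = 2904228.9 mm^3


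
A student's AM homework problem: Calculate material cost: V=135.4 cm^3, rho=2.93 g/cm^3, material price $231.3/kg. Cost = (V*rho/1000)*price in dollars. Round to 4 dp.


Mass = 135.4*2.93/1000 = 0.396722 kg
Cost = 0.396722 * 231.3 = 91.7618 $


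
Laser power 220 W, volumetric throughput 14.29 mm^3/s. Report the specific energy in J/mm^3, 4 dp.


SE = 220 / 14.29 = 15.3954 J/mm^3


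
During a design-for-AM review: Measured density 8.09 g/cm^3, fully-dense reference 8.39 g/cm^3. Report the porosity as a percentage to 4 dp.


Porosity = (1-8.09/8.39)*100 = 3.5757 %


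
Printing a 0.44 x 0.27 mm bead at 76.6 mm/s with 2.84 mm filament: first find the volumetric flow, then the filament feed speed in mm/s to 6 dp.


Q = 0.44 * 0.27 * 76.6 = 9.10008 mm^3/s
A_fil = pi*(2.84/2)^2 = 6.33470743 mm^2
v_feed = 9.10008 / 6.33470743 = 1.436543 mm/s


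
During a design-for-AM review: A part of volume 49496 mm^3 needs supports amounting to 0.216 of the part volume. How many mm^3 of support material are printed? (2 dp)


V_support = 49496 * 0.216 = 10691.14 mm^3


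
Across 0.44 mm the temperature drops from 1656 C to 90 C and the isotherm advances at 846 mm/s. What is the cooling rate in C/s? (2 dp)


G = (1656-90)/0.44 = 3559.09090909 C/mm
CR = 3559.09090909 * 846 = 3010990.91 C/s


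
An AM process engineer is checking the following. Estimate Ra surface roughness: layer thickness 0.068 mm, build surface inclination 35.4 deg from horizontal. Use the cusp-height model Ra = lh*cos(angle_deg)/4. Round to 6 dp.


Ra = 0.068 * cos(35.4) / 4 = 0.013857 mm


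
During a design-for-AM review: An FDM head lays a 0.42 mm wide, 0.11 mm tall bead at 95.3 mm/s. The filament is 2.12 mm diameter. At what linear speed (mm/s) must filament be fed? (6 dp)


Q = 0.42 * 0.11 * 95.3 = 4.40286 mm^3/s
A_fil = pi*(2.12/2)^2 = 3.52989351 mm^2
v_feed = 4.40286 / 3.52989351 = 1.247307 mm/s


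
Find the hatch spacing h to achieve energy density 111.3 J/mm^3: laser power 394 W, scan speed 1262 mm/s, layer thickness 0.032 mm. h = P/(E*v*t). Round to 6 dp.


h = 394 / (111.3*1262*0.032) = 0.087658 mm


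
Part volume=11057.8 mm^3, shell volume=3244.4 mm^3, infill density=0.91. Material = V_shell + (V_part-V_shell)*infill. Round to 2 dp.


V_infill = (11057.8 - 3244.4) * 0.91 = 7110.19
V_total = 3244.4 + 7110.19 = 10354.59 mm^3


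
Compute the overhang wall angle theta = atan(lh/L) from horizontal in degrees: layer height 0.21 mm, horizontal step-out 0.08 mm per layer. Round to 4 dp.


angle = atan(0.21/0.08) = 69.1455 degrees


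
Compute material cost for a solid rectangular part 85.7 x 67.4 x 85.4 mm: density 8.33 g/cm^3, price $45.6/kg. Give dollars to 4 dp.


V = 85.7 * 67.4 * 85.4 = 493285.772 mm^3 = 493.285772 cm^3
Mass = 493.285772 * 8.33 / 1000 = 4.10907048 kg
Cost = 4.10907048 * 45.6 = 187.3736 $


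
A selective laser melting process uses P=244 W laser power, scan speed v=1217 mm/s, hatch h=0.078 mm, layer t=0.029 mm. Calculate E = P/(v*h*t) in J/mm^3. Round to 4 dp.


E = 244 / (1217*0.078*0.029) = 88.6353 J/mm^3


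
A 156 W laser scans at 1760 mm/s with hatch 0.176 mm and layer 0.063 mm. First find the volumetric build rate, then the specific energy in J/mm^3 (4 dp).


Build rate = 1760 * 0.176 * 0.063 = 19.51488 mm^3/s
SE = 156 / 19.51488 = 7.9939 J/mm^3


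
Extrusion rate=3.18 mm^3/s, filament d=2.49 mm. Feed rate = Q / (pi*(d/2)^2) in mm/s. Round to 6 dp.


A = pi*(2.49/2)^2 = 4.869547
v = 3.18 / 4.869547 = 0.653038 mm/s


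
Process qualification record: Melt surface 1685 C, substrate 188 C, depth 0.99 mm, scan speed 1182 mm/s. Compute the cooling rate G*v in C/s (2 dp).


G = (1685-188)/0.99 = 1512.12121212 C/mm
CR = 1512.12121212 * 1182 = 1787327.27 C/s


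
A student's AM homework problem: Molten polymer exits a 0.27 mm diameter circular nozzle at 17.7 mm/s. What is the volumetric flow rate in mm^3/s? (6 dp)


A = pi*(0.27/2)^2 = 0.05725553 mm^2
Q = 0.05725553 * 17.7 = 1.013423 mm^3/s


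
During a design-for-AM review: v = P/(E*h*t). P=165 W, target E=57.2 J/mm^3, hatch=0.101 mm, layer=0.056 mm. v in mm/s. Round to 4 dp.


v = 165 / (57.2*0.101*0.056) = 510.0098 mm/s


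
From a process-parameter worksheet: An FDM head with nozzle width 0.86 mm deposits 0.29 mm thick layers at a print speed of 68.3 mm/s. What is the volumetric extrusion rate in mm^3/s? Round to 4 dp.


Rate = 0.86 * 0.29 * 68.3 = 17.034 mm^3/s


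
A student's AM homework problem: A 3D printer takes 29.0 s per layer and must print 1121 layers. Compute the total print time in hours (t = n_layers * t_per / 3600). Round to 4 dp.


t = 1121 * 29.0 / 3600 = 9.0303 hrs


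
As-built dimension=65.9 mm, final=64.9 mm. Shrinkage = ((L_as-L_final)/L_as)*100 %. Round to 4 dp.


Shrinkage = ((65.9-64.9)/65.9)*100 = 1.5175 %


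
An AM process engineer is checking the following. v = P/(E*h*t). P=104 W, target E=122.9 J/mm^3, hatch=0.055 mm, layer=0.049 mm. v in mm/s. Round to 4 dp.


v = 104 / (122.9*0.055*0.049) = 313.995 mm/s


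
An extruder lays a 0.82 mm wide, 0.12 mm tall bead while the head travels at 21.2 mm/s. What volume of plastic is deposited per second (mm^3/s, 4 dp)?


Rate = 0.82 * 0.12 * 21.2 = 2.0861 mm^3/s


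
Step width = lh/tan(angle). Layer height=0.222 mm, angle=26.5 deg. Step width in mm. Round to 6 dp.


step = 0.222 / tan(26.5) = 0.445263 mm


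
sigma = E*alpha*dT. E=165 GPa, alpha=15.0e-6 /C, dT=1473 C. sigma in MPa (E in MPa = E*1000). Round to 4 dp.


sigma = 165*1000 * 15.0e-6 * 1473 = 3645.675 MPa


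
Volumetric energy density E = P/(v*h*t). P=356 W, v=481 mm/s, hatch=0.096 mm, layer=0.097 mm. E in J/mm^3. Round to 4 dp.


E = 356 / (481*0.096*0.097) = 79.4807 J/mm^3


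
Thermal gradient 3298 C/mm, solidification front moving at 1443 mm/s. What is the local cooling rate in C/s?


CR = 3298 * 1443 = 4759014 C/s


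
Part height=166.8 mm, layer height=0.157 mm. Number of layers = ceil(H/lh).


Layers = ceil(166.8/0.157) = 1063


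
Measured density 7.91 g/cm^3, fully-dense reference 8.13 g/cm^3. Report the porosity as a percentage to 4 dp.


Porosity = (1-7.91/8.13)*100 = 2.706 %


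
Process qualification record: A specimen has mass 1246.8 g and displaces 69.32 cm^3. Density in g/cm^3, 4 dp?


rho = 1246.8 / 69.32 = 17.9862 g/cm^3


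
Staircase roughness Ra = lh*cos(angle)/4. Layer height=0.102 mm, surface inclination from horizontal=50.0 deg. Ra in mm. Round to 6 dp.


Ra = 0.102 * cos(50.0) / 4 = 0.016391 mm


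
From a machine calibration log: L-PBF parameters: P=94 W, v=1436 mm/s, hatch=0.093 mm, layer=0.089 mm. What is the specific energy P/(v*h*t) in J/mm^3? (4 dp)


Build rate = 1436 * 0.093 * 0.089 = 11.885772 mm^3/s
SE = 94 / 11.885772 = 7.9086 J/mm^3


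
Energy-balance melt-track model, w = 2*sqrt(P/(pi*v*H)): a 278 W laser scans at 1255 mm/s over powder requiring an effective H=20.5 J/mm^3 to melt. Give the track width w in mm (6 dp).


w = 2*sqrt(278/(pi*1255*20.5)) = 0.117295 mm


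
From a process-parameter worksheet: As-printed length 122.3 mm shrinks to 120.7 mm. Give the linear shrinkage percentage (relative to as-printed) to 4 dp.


Shrinkage = ((122.3-120.7)/122.3)*100 = 1.3083 %


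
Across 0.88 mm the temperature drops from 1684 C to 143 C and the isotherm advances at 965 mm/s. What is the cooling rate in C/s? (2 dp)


G = (1684-143)/0.88 = 1751.13636364 C/mm
CR = 1751.13636364 * 965 = 1689846.59 C/s


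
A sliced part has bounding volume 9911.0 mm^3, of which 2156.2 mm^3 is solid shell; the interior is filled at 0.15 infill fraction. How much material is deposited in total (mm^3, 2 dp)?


V_infill = (9911.0 - 2156.2) * 0.15 = 1163.22
V_total = 2156.2 + 1163.22 = 3319.42 mm^3


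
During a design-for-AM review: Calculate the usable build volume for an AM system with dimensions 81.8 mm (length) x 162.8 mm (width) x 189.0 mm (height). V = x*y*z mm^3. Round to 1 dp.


V = 81.8 * 162.8 * 189.0 = 2516920.6 mm^3


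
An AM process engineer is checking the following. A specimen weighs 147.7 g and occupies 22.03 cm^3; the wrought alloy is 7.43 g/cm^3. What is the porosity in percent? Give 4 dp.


rho_part = 147.7 / 22.03 = 6.70449387 g/cm^3
Porosity = (1 - 6.70449387/7.43)*100 = 9.7646 %


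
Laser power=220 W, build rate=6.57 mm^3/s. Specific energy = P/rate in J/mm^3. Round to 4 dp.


SE = 220 / 6.57 = 33.4855 J/mm^3


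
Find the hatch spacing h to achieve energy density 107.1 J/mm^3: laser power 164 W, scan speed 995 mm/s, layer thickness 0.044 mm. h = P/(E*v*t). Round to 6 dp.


h = 164 / (107.1*995*0.044) = 0.034977 mm


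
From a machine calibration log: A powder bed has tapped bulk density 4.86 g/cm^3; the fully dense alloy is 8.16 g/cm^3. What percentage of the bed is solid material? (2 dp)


Packing = (4.86/8.16)*100 = 59.56 %


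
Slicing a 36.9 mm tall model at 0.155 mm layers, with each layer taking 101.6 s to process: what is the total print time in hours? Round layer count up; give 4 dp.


Layers = ceil(36.9/0.155) = 239
t = 239 * 101.6 / 3600 = 6.7451 hrs


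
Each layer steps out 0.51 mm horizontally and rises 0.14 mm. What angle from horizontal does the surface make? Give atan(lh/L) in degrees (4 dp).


angle = atan(0.14/0.51) = 15.3501 degrees


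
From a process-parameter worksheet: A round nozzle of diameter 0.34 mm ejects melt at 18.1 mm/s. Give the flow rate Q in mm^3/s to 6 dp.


A = pi*(0.34/2)^2 = 0.09079203 mm^2
Q = 0.09079203 * 18.1 = 1.643336 mm^3/s


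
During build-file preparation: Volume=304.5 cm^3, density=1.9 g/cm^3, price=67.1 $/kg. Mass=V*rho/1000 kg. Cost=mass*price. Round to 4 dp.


Mass = 304.5*1.9/1000 = 0.57855 kg
Cost = 0.57855 * 67.1 = 38.8207 $


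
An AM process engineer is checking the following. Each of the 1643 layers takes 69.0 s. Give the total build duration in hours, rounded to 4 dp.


t = 1643 * 69.0 / 3600 = 31.4908 hrs


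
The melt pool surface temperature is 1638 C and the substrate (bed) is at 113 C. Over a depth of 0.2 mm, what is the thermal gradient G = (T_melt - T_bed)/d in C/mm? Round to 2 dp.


G = (1638-113)/0.2 = 7625.0 C/mm


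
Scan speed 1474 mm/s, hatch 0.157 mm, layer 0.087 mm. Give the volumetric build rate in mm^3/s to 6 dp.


Rate = 1474 * 0.157 * 0.087 = 20.133366 mm^3/s


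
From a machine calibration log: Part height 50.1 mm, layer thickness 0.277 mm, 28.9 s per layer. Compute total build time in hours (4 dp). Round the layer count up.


Layers = ceil(50.1/0.277) = 181
t = 181 * 28.9 / 3600 = 1.453 hrs


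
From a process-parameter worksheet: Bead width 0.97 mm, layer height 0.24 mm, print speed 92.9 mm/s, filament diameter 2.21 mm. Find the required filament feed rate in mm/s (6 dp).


Q = 0.97 * 0.24 * 92.9 = 21.62712 mm^3/s
A_fil = pi*(2.21/2)^2 = 3.83596317 mm^2
v_feed = 21.62712 / 3.83596317 = 5.637989 mm/s


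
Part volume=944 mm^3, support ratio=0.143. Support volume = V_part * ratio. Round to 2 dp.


V_support = 944 * 0.143 = 134.99 mm^3


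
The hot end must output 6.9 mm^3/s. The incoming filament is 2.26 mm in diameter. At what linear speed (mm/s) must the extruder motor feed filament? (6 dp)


A = pi*(2.26/2)^2 = 4.0115
v = 6.9 / 4.0115 = 1.720055 mm/s


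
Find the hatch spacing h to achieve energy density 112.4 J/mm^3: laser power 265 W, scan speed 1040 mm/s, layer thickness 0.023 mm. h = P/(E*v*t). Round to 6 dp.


h = 265 / (112.4*1040*0.023) = 0.098564 mm


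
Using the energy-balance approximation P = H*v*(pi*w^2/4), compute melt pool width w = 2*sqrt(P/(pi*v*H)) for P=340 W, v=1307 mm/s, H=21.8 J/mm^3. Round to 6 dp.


w = 2*sqrt(340/(pi*1307*21.8)) = 0.123262 mm


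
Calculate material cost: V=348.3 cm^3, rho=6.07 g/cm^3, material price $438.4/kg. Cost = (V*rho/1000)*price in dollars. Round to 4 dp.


Mass = 348.3*6.07/1000 = 2.114181 kg
Cost = 2.114181 * 438.4 = 926.857 $


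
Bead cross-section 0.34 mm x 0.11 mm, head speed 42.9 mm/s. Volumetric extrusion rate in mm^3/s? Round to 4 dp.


Rate = 0.34 * 0.11 * 42.9 = 1.6045 mm^3/s


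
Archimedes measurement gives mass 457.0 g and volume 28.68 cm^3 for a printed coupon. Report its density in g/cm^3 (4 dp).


rho = 457.0 / 28.68 = 15.9344 g/cm^3


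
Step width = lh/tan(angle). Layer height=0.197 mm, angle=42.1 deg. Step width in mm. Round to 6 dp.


step = 0.197 / tan(42.1) = 0.218024 mm


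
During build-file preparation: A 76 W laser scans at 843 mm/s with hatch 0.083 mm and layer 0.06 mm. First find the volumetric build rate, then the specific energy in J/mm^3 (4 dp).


Build rate = 843 * 0.083 * 0.06 = 4.19814 mm^3/s
SE = 76 / 4.19814 = 18.1033 J/mm^3


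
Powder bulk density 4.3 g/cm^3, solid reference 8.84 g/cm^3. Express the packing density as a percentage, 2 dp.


Packing = (4.3/8.84)*100 = 48.64 %


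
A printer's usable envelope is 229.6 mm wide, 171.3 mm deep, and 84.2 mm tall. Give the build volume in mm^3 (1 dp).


V = 229.6 * 171.3 * 84.2 = 3311626.4 mm^3


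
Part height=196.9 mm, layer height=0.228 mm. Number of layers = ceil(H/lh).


Layers = ceil(196.9/0.228) = 864


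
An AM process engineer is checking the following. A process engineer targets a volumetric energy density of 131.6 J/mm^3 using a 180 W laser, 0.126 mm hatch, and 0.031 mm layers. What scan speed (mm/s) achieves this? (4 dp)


v = 180 / (131.6*0.126*0.031) = 350.1744 mm/s


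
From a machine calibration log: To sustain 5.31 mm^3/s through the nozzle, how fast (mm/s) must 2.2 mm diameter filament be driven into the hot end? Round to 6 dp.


A = pi*(2.2/2)^2 = 3.801327
v = 5.31 / 3.801327 = 1.396881 mm/s


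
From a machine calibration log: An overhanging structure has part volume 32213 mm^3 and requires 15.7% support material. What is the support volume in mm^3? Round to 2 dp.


V_support = 32213 * 0.157 = 5057.44 mm^3


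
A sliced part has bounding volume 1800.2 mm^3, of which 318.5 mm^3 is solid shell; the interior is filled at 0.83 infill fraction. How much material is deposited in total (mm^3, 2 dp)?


V_infill = (1800.2 - 318.5) * 0.83 = 1229.81
V_total = 318.5 + 1229.81 = 1548.31 mm^3


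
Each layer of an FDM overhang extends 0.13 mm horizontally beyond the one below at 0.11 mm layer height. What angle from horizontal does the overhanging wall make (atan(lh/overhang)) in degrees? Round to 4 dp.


angle = atan(0.11/0.13) = 40.2364 degrees


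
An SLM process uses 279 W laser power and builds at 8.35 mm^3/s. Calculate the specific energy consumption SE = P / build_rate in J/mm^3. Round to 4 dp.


SE = 279 / 8.35 = 33.4132 J/mm^3


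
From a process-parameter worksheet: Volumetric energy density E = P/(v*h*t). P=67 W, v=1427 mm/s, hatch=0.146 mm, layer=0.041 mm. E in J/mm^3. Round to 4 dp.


E = 67 / (1427*0.146*0.041) = 7.8436 J/mm^3


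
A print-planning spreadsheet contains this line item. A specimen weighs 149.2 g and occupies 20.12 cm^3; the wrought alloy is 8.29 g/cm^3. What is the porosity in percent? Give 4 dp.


rho_part = 149.2 / 20.12 = 7.41550696 g/cm^3
Porosity = (1 - 7.41550696/8.29)*100 = 10.5488 %


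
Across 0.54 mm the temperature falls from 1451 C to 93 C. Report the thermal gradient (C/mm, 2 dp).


G = (1451-93)/0.54 = 2514.81 C/mm


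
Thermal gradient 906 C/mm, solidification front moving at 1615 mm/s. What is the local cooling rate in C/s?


CR = 906 * 1615 = 1463190 C/s


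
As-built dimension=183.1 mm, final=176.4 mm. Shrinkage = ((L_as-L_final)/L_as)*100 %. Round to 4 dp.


Shrinkage = ((183.1-176.4)/183.1)*100 = 3.6592 %


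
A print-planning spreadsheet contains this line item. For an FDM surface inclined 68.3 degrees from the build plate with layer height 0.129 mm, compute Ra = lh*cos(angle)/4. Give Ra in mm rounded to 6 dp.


Ra = 0.129 * cos(68.3) / 4 = 0.011924 mm


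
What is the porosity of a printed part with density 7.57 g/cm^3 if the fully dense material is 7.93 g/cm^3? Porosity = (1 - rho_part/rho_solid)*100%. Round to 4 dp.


Porosity = (1-7.57/7.93)*100 = 4.5397 %


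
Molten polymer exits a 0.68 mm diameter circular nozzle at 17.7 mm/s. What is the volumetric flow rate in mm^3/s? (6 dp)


A = pi*(0.68/2)^2 = 0.36316811 mm^2
Q = 0.36316811 * 17.7 = 6.428076 mm^3/s


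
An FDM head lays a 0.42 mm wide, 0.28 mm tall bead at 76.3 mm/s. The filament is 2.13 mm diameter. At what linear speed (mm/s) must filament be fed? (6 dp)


Q = 0.42 * 0.28 * 76.3 = 8.97288 mm^3/s
A_fil = pi*(2.13/2)^2 = 3.56327293 mm^2
v_feed = 8.97288 / 3.56327293 = 2.518157 mm/s


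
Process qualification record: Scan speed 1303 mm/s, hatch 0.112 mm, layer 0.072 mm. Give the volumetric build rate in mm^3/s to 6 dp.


Rate = 1303 * 0.112 * 0.072 = 10.507392 mm^3/s


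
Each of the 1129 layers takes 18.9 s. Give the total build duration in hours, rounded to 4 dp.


t = 1129 * 18.9 / 3600 = 5.9273 hrs


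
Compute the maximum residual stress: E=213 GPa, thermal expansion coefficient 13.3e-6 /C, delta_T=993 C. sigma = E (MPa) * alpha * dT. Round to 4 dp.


sigma = 213*1000 * 13.3e-6 * 993 = 2813.0697 MPa


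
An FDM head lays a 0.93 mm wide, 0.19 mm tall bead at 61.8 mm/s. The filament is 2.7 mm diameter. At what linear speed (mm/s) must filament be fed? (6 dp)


Q = 0.93 * 0.19 * 61.8 = 10.92006 mm^3/s
A_fil = pi*(2.7/2)^2 = 5.72555261 mm^2
v_feed = 10.92006 / 5.72555261 = 1.90725 mm/s


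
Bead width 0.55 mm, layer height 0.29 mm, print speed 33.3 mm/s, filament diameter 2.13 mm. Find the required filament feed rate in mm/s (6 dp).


Q = 0.55 * 0.29 * 33.3 = 5.31135 mm^3/s
A_fil = pi*(2.13/2)^2 = 3.56327293 mm^2
v_feed = 5.31135 / 3.56327293 = 1.490582 mm/s


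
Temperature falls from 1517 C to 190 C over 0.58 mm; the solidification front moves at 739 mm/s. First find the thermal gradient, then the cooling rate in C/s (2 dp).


G = (1517-190)/0.58 = 2287.93103448 C/mm
CR = 2287.93103448 * 739 = 1690781.03 C/s


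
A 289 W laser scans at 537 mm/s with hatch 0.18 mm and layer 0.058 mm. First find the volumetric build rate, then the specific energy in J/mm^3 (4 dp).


Build rate = 537 * 0.18 * 0.058 = 5.60628 mm^3/s
SE = 289 / 5.60628 = 51.5493 J/mm^3


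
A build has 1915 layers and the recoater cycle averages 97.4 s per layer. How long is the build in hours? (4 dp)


t = 1915 * 97.4 / 3600 = 51.8114 hrs


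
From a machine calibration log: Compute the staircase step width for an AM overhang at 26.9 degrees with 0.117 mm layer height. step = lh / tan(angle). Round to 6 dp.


step = 0.117 / tan(26.9) = 0.23062 mm


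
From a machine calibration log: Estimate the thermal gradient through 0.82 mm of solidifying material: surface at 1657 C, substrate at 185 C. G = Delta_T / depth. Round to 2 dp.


G = (1657-185)/0.82 = 1795.12 C/mm


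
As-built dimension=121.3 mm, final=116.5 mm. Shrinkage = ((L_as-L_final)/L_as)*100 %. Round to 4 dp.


Shrinkage = ((121.3-116.5)/121.3)*100 = 3.9571 %


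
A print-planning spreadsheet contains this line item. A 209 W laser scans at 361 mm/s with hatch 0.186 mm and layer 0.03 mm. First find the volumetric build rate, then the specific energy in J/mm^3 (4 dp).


Build rate = 361 * 0.186 * 0.03 = 2.01438 mm^3/s
SE = 209 / 2.01438 = 103.754 J/mm^3


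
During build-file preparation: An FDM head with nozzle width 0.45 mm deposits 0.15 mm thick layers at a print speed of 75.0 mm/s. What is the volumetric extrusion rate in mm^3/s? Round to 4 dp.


Rate = 0.45 * 0.15 * 75.0 = 5.0625 mm^3/s


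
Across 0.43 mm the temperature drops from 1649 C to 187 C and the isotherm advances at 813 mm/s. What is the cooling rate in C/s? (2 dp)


G = (1649-187)/0.43 = 3400.0 C/mm
CR = 3400.0 * 813 = 2764200.0 C/s


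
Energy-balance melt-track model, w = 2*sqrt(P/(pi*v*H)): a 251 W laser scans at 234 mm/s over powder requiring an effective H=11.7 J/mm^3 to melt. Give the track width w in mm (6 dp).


w = 2*sqrt(251/(pi*234*11.7)) = 0.341658 mm


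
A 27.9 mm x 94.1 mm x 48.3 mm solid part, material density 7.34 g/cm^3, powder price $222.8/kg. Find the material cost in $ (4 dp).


V = 27.9 * 94.1 * 48.3 = 126806.337 mm^3 = 126.806337 cm^3
Mass = 126.806337 * 7.34 / 1000 = 0.93075851 kg
Cost = 0.93075851 * 222.8 = 207.373 $


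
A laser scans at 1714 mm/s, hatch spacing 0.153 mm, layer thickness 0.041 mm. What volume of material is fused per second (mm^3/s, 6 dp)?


Rate = 1714 * 0.153 * 0.041 = 10.751922 mm^3/s


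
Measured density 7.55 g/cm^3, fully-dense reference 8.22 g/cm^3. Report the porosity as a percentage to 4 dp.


Porosity = (1-7.55/8.22)*100 = 8.1509 %


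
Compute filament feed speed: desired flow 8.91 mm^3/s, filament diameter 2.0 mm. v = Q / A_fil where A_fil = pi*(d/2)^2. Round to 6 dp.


A = pi*(2.0/2)^2 = 3.141593
v = 8.91 / 3.141593 = 2.836141 mm/s


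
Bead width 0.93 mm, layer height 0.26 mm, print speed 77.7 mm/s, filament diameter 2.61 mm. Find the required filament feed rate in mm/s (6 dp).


Q = 0.93 * 0.26 * 77.7 = 18.78786 mm^3/s
A_fil = pi*(2.61/2)^2 = 5.35021083 mm^2
v_feed = 18.78786 / 5.35021083 = 3.511611 mm/s
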